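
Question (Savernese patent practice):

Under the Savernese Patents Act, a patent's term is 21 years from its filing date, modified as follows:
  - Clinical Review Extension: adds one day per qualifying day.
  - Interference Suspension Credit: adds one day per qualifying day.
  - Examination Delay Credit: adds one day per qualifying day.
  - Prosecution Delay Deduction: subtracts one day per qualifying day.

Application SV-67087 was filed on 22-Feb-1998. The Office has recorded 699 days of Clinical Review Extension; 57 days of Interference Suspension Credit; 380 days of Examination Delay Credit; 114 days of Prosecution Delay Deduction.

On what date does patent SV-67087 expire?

Base term: filing date + 21 years → 22 February 2019.
Clinical Review Extension: +699 days → 21 January 2021.
Interference Suspension Credit: +57 days → 19 March 2021.
Examination Delay Credit: +380 days → 3 April 2022.
Prosecution Delay Deduction: −114 days → 10 December 2021.

December 10, 2021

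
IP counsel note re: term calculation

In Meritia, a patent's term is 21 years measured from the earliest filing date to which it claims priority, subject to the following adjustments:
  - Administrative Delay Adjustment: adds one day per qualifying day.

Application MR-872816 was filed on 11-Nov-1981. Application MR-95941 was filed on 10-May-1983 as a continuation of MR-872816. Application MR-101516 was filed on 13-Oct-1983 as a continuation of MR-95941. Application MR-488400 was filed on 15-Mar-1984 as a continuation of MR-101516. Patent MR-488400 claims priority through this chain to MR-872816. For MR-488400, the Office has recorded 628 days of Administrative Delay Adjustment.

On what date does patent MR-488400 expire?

July 31, 2004

Earliest priority filing: 11 November 1981.
Base term: 11 November 1981 + 21 years → 11 November 2002.
Administrative Delay Adjustment: +628 days → 31 July 2004.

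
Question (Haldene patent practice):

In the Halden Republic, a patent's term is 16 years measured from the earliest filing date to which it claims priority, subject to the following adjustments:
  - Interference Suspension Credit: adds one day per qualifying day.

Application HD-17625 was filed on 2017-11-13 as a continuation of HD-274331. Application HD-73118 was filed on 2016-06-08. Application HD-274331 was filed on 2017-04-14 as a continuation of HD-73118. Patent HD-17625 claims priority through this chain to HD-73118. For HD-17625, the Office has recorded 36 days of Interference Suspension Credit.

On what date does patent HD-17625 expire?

Earliest priority filing: 8 June 2016.
Base term: 8 June 2016 + 16 years → 8 June 2032.
Interference Suspension Credit: +36 days → 14 July 2032.

2032-07-14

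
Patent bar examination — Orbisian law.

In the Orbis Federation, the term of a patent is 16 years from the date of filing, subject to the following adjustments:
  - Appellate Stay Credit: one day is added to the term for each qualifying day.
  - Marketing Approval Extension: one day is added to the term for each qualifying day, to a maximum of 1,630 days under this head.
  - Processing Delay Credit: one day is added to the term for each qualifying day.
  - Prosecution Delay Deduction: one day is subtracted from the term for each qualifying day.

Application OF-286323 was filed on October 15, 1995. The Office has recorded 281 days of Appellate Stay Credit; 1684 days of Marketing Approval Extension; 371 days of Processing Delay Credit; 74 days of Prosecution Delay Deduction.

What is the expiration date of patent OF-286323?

Base term: filing date + 16 years → 15 October 2011.
Appellate Stay Credit: +281 days → 22 July 2012.
Marketing Approval Extension: 1684 days claimed exceeds the 1630-day cap, so +1630 days → 7 January 2017.
Processing Delay Credit: +371 days → 13 January 2018.
Prosecution Delay Deduction: −74 days → 31 October 2017.

October 31, 2017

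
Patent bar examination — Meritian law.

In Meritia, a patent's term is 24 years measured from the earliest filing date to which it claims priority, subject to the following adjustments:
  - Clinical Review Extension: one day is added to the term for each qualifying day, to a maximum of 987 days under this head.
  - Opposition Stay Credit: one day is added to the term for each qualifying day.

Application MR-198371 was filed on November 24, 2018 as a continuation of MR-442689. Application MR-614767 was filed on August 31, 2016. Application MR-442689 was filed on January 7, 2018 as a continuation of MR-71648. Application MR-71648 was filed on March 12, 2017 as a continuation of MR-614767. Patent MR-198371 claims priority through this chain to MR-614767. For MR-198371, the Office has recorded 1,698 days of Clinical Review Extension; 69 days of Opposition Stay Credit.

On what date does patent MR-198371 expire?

July 23, 2043

Earliest priority filing: 31 August 2016.
Base term: 31 August 2016 + 24 years → 31 August 2040.
Clinical Review Extension: 1698 days claimed exceeds the 987-day cap, so +987 days → 15 May 2043.
Opposition Stay Credit: +69 days → 23 July 2043.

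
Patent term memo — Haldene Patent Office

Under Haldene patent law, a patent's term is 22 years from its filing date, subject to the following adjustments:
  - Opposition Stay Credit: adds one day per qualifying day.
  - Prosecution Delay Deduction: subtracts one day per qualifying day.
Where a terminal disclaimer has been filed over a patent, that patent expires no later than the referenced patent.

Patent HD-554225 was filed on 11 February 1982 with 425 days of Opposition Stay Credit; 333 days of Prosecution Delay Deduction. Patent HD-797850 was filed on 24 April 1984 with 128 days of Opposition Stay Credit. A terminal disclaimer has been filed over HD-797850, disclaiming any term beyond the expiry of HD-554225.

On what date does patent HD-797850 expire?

May 13, 2004

Natural term of HD-797850:
  Base: filing + 22 years → 24 April 2006.
  Opposition Stay Credit: +128 days → 30 August 2006.
Expiry of referenced patent HD-554225:
  Base: filing + 22 years → 11 February 2004.
  Opposition Stay Credit: +425 days → 11 April 2005.
  Prosecution Delay Deduction: −333 days → 13 May 2004.
Terminal disclaimer: HD-797850 expires on the earlier of 30 August 2006 and 13 May 2004.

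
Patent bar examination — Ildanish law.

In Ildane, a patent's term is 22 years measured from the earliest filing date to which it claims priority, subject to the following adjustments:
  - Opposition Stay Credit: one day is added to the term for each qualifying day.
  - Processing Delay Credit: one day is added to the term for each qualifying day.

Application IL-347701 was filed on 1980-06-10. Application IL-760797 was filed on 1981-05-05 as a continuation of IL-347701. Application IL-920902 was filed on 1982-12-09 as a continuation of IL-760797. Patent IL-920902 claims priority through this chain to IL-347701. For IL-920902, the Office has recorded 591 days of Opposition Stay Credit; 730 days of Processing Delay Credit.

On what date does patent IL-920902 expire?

Earliest priority filing: 10 June 1980.
Base term: 10 June 1980 + 22 years → 10 June 2002.
Opposition Stay Credit: +591 days → 22 January 2004.
Processing Delay Credit: +730 days → 21 January 2006.

2006-01-21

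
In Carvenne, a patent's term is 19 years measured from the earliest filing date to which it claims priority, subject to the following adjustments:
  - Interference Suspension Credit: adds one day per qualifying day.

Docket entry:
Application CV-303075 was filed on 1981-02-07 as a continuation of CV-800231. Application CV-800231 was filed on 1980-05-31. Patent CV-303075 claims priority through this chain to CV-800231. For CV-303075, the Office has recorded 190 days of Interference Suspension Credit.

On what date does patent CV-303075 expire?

Earliest priority filing: 31 May 1980.
Base term: 31 May 1980 + 19 years → 31 May 1999.
Interference Suspension Credit: +190 days → 7 December 1999.

1999-12-07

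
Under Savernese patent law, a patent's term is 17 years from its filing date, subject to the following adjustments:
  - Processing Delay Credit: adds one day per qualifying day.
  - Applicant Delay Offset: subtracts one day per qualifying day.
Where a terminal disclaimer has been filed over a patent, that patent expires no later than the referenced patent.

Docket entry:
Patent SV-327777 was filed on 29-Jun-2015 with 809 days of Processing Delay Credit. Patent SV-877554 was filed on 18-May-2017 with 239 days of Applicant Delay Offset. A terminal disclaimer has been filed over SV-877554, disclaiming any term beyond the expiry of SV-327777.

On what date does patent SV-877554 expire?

Natural term of SV-877554:
  Base: filing + 17 years → 18 May 2034.
  Applicant Delay Offset: −239 days → 21 September 2033.
Expiry of referenced patent SV-327777:
  Base: filing + 17 years → 29 June 2032.
  Processing Delay Credit: +809 days → 16 September 2034.
Terminal disclaimer: SV-877554 expires on the earlier of 21 September 2033 and 16 September 2034.

September 21, 2033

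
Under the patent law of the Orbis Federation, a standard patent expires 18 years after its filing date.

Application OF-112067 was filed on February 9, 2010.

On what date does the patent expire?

February 9, 2028

Filing date + 18 years → 9 February 2028.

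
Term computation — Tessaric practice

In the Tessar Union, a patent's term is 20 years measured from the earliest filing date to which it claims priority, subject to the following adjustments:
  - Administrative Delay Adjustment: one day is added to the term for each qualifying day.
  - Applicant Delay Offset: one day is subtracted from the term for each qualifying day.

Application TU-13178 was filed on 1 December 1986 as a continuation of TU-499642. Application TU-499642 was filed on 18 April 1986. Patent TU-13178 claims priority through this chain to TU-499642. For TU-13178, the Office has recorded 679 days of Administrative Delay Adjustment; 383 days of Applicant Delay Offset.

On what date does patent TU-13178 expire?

Earliest priority filing: 18 April 1986.
Base term: 18 April 1986 + 20 years → 18 April 2006.
Administrative Delay Adjustment: +679 days → 26 February 2008.
Applicant Delay Offset: −383 days → 8 February 2007.

2007-02-08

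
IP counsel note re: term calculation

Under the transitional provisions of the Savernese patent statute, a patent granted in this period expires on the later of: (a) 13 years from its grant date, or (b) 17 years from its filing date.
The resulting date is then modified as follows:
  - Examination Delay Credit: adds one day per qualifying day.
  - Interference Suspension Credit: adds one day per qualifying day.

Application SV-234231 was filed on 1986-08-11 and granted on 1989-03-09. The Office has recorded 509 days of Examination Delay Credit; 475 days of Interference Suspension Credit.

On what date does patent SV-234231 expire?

2006-04-21

(a) grant + 13 years → 9 March 2002.
(b) filing + 17 years → 11 August 2003.
Later of the two: 11 August 2003.
Examination Delay Credit: +509 days → 1 January 2005.
Interference Suspension Credit: +475 days → 21 April 2006.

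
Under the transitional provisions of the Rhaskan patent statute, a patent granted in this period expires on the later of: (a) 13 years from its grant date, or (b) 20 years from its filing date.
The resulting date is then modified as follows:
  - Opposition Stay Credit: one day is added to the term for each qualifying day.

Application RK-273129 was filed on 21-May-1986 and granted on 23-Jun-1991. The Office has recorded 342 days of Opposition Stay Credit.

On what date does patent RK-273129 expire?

April 28, 2007

(a) grant + 13 years → 23 June 2004.
(b) filing + 20 years → 21 May 2006.
Later of the two: 21 May 2006.
Opposition Stay Credit: +342 days → 28 April 2007.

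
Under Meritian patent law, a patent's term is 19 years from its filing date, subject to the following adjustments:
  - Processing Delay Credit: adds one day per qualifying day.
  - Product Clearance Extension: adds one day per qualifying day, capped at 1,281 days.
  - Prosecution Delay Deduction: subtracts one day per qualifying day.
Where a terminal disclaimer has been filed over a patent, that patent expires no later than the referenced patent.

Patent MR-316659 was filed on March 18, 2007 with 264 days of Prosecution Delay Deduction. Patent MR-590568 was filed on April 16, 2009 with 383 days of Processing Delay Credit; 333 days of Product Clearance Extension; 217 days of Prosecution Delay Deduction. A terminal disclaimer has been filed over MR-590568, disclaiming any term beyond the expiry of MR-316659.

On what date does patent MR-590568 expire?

Natural term of MR-590568:
  Base: filing + 19 years → 16 April 2028.
  Processing Delay Credit: +383 days → 4 May 2029.
  Product Clearance Extension: 333 days (within the 1281-day cap) → +333 days → 2 April 2030.
  Prosecution Delay Deduction: −217 days → 28 August 2029.
Expiry of referenced patent MR-316659:
  Base: filing + 19 years → 18 March 2026.
  Prosecution Delay Deduction: −264 days → 27 June 2025.
Terminal disclaimer: MR-590568 expires on the earlier of 28 August 2029 and 27 June 2025.

June 27, 2025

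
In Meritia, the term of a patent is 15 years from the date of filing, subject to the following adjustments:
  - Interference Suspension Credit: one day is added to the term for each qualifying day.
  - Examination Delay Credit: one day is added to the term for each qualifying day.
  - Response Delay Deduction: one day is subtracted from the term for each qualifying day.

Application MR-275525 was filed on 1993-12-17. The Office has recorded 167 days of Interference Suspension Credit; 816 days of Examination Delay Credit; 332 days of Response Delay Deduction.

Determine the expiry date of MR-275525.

Base term: filing date + 15 years → 17 December 2008.
Interference Suspension Credit: +167 days → 2 June 2009.
Examination Delay Credit: +816 days → 27 August 2011.
Response Delay Deduction: −332 days → 29 September 2010.

2010-09-29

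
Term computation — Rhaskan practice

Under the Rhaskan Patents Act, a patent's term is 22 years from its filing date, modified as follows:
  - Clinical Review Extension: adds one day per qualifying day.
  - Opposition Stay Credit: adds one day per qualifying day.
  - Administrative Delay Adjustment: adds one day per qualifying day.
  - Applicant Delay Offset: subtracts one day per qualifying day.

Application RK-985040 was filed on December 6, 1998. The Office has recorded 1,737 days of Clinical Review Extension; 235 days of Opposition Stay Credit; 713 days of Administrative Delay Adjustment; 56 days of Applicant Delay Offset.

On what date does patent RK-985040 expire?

2028-02-17

Base term: filing date + 22 years → 6 December 2020.
Clinical Review Extension: +1737 days → 8 September 2025.
Opposition Stay Credit: +235 days → 1 May 2026.
Administrative Delay Adjustment: +713 days → 13 April 2028.
Applicant Delay Offset: −56 days → 17 February 2028.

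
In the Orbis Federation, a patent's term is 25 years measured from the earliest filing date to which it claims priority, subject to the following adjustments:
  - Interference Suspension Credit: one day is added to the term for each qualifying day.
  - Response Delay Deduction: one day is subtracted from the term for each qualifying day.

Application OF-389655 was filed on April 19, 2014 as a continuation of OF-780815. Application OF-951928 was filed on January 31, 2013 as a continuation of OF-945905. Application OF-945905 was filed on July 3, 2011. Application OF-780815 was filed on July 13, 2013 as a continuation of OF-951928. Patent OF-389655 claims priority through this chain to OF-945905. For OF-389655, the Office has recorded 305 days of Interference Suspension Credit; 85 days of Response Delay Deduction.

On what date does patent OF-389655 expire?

Earliest priority filing: 3 July 2011.
Base term: 3 July 2011 + 25 years → 3 July 2036.
Interference Suspension Credit: +305 days → 4 May 2037.
Response Delay Deduction: −85 days → 8 February 2037.

2037-02-08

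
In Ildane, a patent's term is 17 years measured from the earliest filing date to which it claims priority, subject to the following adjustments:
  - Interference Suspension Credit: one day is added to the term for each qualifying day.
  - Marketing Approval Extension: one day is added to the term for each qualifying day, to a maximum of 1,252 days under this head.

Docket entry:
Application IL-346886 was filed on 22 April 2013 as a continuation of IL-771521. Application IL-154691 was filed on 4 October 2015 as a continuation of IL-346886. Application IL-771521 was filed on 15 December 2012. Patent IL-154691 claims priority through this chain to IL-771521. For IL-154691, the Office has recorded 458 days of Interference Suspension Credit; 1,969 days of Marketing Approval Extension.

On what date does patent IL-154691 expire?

August 21, 2034

Earliest priority filing: 15 December 2012.
Base term: 15 December 2012 + 17 years → 15 December 2029.
Interference Suspension Credit: +458 days → 18 March 2031.
Marketing Approval Extension: 1969 days claimed exceeds the 1252-day cap, so +1252 days → 21 August 2034.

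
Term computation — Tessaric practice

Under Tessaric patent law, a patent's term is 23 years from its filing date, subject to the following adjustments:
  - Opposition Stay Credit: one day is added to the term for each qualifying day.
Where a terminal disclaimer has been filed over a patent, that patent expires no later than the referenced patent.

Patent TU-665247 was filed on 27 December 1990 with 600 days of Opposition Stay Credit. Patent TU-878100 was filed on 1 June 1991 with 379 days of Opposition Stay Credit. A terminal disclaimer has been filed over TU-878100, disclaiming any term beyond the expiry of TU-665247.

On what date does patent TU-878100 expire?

June 15, 2015

Natural term of TU-878100:
  Base: filing + 23 years → 1 June 2014.
  Opposition Stay Credit: +379 days → 15 June 2015.
Expiry of referenced patent TU-665247:
  Base: filing + 23 years → 27 December 2013.
  Opposition Stay Credit: +600 days → 19 August 2015.
Terminal disclaimer: TU-878100 expires on the earlier of 15 June 2015 and 19 August 2015.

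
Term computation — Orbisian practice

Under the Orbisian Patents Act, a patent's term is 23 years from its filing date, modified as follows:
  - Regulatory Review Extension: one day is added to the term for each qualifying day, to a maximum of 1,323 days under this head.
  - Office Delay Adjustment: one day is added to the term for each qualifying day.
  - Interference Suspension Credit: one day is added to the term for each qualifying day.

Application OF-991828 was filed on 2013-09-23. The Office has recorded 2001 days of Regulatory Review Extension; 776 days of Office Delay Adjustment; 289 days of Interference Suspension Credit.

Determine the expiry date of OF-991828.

2043-04-08

Base term: filing date + 23 years → 23 September 2036.
Regulatory Review Extension: 2001 days claimed exceeds the 1323-day cap, so +1323 days → 8 May 2040.
Office Delay Adjustment: +776 days → 23 June 2042.
Interference Suspension Credit: +289 days → 8 April 2043.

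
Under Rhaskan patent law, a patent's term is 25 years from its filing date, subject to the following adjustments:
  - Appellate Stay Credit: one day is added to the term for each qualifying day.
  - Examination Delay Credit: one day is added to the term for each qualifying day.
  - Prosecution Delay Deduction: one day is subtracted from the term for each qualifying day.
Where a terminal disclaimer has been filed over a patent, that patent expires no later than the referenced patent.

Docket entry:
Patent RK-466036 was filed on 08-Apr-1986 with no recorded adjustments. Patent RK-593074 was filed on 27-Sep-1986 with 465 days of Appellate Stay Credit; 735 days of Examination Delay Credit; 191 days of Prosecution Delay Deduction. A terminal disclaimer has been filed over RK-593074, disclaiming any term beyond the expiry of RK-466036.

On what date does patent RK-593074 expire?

April 8, 2011

Natural term of RK-593074:
  Base: filing + 25 years → 27 September 2011.
  Appellate Stay Credit: +465 days → 4 January 2013.
  Examination Delay Credit: +735 days → 9 January 2015.
  Prosecution Delay Deduction: −191 days → 2 July 2014.
Expiry of referenced patent RK-466036:
  Base: filing + 25 years → 8 April 2011.
Terminal disclaimer: RK-593074 expires on the earlier of 2 July 2014 and 8 April 2011.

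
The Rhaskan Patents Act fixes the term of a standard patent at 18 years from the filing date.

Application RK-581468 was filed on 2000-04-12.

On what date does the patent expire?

2018-04-12

Filing date + 18 years → 12 April 2018.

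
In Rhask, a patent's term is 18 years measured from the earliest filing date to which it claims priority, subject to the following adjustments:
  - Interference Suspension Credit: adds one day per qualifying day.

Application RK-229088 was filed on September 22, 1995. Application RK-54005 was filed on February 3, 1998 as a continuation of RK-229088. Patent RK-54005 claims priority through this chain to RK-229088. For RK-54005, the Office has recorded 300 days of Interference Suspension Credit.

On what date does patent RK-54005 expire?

2014-07-19

Earliest priority filing: 22 September 1995.
Base term: 22 September 1995 + 18 years → 22 September 2013.
Interference Suspension Credit: +300 days → 19 July 2014.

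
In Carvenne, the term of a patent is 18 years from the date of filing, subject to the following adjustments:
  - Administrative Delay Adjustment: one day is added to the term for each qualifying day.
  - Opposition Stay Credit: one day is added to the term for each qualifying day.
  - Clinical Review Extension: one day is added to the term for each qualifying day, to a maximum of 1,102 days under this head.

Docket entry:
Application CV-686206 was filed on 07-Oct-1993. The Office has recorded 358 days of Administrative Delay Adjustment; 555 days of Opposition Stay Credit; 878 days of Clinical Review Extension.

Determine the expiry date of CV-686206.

2016-09-01

Base term: filing date + 18 years → 7 October 2011.
Administrative Delay Adjustment: +358 days → 29 September 2012.
Opposition Stay Credit: +555 days → 7 April 2014.
Clinical Review Extension: 878 days (within the 1102-day cap) → +878 days → 1 September 2016.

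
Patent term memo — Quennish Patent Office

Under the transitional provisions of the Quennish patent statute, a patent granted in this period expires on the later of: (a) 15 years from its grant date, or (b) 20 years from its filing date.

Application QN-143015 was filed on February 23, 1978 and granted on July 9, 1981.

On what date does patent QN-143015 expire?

(a) grant + 15 years → 9 July 1996.
(b) filing + 20 years → 23 February 1998.
Later of the two: 23 February 1998.

February 23, 1998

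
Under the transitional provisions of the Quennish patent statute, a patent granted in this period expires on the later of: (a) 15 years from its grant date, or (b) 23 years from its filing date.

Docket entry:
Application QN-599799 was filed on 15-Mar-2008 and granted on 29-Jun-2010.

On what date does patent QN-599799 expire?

(a) grant + 15 years → 29 June 2025.
(b) filing + 23 years → 15 March 2031.
Later of the two: 15 March 2031.

2031-03-15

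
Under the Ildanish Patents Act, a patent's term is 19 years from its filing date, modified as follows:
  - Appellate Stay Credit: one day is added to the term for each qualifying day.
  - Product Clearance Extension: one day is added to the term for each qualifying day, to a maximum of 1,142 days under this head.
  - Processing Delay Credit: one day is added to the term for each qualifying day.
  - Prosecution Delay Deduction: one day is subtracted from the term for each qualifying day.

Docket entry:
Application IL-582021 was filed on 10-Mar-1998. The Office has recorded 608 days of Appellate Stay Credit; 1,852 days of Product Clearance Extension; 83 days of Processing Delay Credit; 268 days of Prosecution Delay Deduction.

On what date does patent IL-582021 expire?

2021-06-22

Base term: filing date + 19 years → 10 March 2017.
Appellate Stay Credit: +608 days → 8 November 2018.
Product Clearance Extension: 1852 days claimed exceeds the 1142-day cap, so +1142 days → 24 December 2021.
Processing Delay Credit: +83 days → 17 March 2022.
Prosecution Delay Deduction: −268 days → 22 June 2021.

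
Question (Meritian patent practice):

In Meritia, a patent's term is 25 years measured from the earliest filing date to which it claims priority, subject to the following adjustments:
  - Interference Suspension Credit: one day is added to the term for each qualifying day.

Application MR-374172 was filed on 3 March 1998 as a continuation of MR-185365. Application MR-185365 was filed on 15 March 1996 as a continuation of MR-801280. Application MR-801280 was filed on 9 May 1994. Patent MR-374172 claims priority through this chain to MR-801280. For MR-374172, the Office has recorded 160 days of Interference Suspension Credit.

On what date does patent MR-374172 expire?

Earliest priority filing: 9 May 1994.
Base term: 9 May 1994 + 25 years → 9 May 2019.
Interference Suspension Credit: +160 days → 16 October 2019.

2019-10-16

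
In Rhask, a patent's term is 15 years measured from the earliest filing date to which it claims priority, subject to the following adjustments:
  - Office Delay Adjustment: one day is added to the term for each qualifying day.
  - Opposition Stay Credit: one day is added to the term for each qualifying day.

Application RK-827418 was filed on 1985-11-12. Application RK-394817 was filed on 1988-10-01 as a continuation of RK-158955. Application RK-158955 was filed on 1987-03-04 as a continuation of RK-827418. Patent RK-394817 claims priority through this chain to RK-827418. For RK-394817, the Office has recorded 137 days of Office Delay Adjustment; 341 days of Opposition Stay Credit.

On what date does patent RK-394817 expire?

Earliest priority filing: 12 November 1985.
Base term: 12 November 1985 + 15 years → 12 November 2000.
Office Delay Adjustment: +137 days → 29 March 2001.
Opposition Stay Credit: +341 days → 5 March 2002.

March 5, 2002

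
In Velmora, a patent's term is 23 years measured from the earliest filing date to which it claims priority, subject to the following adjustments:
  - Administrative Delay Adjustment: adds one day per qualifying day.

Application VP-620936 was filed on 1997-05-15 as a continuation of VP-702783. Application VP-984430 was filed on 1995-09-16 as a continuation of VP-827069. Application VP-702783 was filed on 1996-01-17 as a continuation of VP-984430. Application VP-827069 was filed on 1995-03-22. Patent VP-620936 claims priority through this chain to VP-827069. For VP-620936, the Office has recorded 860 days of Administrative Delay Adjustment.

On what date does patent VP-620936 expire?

Earliest priority filing: 22 March 1995.
Base term: 22 March 1995 + 23 years → 22 March 2018.
Administrative Delay Adjustment: +860 days → 29 July 2020.

2020-07-29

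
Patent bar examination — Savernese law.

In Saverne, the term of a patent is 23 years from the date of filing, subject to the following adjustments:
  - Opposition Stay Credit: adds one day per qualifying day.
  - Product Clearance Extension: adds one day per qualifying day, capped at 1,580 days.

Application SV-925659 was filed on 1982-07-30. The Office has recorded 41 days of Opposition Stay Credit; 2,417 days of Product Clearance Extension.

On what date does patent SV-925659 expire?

January 6, 2010

Base term: filing date + 23 years → 30 July 2005.
Opposition Stay Credit: +41 days → 9 September 2005.
Product Clearance Extension: 2417 days claimed exceeds the 1580-day cap, so +1580 days → 6 January 2010.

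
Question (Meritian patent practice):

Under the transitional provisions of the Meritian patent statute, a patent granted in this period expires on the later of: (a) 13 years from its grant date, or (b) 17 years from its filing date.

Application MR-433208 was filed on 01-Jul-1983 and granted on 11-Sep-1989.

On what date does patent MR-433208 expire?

(a) grant + 13 years → 11 September 2002.
(b) filing + 17 years → 1 July 2000.
Later of the two: 11 September 2002.

September 11, 2002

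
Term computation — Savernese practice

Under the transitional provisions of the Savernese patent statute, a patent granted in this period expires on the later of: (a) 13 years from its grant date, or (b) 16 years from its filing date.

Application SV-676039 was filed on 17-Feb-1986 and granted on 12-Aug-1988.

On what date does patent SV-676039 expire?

2002-02-17

(a) grant + 13 years → 12 August 2001.
(b) filing + 16 years → 17 February 2002.
Later of the two: 17 February 2002.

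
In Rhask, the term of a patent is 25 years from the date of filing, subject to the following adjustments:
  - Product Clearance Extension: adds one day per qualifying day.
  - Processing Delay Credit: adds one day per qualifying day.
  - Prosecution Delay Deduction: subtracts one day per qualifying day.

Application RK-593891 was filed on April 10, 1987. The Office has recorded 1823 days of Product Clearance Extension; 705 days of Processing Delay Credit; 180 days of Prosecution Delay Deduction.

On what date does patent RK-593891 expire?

Base term: filing date + 25 years → 10 April 2012.
Product Clearance Extension: +1823 days → 7 April 2017.
Processing Delay Credit: +705 days → 13 March 2019.
Prosecution Delay Deduction: −180 days → 14 September 2018.

2018-09-14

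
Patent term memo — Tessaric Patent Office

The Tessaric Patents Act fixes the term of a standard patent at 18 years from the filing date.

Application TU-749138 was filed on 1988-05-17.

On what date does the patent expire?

Filing date + 18 years → 17 May 2006.

2006-05-17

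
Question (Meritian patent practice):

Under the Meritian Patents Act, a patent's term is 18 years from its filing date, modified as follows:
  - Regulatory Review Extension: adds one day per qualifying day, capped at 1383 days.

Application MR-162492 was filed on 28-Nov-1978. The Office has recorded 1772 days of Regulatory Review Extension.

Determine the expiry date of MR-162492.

September 11, 2000

Base term: filing date + 18 years → 28 November 1996.
Regulatory Review Extension: 1772 days claimed exceeds the 1383-day cap, so +1383 days → 11 September 2000.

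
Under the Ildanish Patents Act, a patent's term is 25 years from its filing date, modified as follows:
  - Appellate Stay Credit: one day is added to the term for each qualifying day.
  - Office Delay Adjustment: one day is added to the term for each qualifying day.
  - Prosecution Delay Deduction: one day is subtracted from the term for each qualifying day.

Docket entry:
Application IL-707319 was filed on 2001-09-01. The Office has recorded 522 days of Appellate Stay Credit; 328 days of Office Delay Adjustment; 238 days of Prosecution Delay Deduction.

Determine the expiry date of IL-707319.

2028-05-05

Base term: filing date + 25 years → 1 September 2026.
Appellate Stay Credit: +522 days → 5 February 2028.
Office Delay Adjustment: +328 days → 29 December 2028.
Prosecution Delay Deduction: −238 days → 5 May 2028.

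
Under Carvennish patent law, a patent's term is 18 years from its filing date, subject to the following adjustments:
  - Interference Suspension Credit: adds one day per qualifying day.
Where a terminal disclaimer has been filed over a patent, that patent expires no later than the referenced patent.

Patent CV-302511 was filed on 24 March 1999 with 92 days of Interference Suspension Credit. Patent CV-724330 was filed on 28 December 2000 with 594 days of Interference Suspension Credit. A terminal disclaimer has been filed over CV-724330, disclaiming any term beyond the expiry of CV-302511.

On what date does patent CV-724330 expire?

Natural term of CV-724330:
  Base: filing + 18 years → 28 December 2018.
  Interference Suspension Credit: +594 days → 13 August 2020.
Expiry of referenced patent CV-302511:
  Base: filing + 18 years → 24 March 2017.
  Interference Suspension Credit: +92 days → 24 June 2017.
Terminal disclaimer: CV-724330 expires on the earlier of 13 August 2020 and 24 June 2017.

June 24, 2017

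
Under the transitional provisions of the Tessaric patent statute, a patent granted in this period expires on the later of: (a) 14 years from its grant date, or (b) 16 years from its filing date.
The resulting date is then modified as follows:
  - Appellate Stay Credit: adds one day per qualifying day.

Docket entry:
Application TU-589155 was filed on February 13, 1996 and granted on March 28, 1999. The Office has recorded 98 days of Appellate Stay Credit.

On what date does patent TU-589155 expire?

2013-07-04

(a) grant + 14 years → 28 March 2013.
(b) filing + 16 years → 13 February 2012.
Later of the two: 28 March 2013.
Appellate Stay Credit: +98 days → 4 July 2013.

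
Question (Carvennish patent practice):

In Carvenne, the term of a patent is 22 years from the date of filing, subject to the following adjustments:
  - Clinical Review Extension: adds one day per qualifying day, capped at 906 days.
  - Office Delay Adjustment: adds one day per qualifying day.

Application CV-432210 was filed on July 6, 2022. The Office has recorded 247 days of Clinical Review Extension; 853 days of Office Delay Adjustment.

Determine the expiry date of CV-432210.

Base term: filing date + 22 years → 6 July 2044.
Clinical Review Extension: 247 days (within the 906-day cap) → +247 days → 10 March 2045.
Office Delay Adjustment: +853 days → 11 July 2047.

2047-07-11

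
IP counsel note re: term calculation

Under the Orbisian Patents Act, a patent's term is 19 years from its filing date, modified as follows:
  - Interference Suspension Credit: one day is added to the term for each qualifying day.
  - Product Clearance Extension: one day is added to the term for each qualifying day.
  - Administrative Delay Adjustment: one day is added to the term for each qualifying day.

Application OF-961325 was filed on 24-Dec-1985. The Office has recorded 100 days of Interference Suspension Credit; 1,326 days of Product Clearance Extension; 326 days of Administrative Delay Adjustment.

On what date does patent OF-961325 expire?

2009-10-11

Base term: filing date + 19 years → 24 December 2004.
Interference Suspension Credit: +100 days → 3 April 2005.
Product Clearance Extension: +1326 days → 19 November 2008.
Administrative Delay Adjustment: +326 days → 11 October 2009.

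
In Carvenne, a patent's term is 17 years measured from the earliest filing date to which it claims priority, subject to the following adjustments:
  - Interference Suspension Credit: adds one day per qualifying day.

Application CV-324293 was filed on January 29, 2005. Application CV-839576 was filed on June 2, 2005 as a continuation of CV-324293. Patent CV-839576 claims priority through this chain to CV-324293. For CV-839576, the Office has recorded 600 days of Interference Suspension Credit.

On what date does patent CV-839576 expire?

September 21, 2023

Earliest priority filing: 29 January 2005.
Base term: 29 January 2005 + 17 years → 29 January 2022.
Interference Suspension Credit: +600 days → 21 September 2023.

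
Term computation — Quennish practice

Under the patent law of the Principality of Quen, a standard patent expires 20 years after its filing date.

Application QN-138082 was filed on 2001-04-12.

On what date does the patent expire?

Filing date + 20 years → 12 April 2021.

April 12, 2021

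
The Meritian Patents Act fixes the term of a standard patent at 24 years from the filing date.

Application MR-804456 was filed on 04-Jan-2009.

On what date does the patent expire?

Filing date + 24 years → 4 January 2033.

January 4, 2033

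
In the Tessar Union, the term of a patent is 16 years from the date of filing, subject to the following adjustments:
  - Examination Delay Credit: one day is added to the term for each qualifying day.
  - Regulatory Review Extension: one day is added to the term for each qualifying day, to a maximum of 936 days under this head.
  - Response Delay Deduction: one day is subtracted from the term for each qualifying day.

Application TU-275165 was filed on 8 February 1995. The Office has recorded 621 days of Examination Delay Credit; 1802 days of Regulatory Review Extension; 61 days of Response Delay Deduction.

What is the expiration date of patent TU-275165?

Base term: filing date + 16 years → 8 February 2011.
Examination Delay Credit: +621 days → 21 October 2012.
Regulatory Review Extension: 1802 days claimed exceeds the 936-day cap, so +936 days → 15 May 2015.
Response Delay Deduction: −61 days → 15 March 2015.

March 15, 2015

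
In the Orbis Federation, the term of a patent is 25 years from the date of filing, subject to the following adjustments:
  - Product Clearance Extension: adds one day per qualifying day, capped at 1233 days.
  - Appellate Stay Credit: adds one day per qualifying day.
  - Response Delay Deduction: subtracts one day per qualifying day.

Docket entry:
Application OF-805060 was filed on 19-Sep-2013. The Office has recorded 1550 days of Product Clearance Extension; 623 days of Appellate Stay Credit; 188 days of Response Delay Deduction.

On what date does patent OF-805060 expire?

Base term: filing date + 25 years → 19 September 2038.
Product Clearance Extension: 1550 days claimed exceeds the 1233-day cap, so +1233 days → 3 February 2042.
Appellate Stay Credit: +623 days → 19 October 2043.
Response Delay Deduction: −188 days → 14 April 2043.

2043-04-14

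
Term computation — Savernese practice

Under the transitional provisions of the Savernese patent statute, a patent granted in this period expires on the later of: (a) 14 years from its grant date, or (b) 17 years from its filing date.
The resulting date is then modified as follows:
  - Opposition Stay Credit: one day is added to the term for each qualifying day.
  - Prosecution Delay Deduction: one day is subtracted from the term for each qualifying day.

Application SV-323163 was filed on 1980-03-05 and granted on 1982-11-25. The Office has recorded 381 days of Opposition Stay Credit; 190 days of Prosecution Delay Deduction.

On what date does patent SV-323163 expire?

September 12, 1997

(a) grant + 14 years → 25 November 1996.
(b) filing + 17 years → 5 March 1997.
Later of the two: 5 March 1997.
Opposition Stay Credit: +381 days → 21 March 1998.
Prosecution Delay Deduction: −190 days → 12 September 1997.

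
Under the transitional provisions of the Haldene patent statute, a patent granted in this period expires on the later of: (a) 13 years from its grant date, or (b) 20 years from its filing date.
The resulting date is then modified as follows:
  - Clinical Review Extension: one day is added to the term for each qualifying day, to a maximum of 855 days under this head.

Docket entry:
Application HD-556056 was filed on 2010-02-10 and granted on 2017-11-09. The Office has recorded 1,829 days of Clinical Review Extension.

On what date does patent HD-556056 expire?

(a) grant + 13 years → 9 November 2030.
(b) filing + 20 years → 10 February 2030.
Later of the two: 9 November 2030.
Clinical Review Extension: 1829 days claimed exceeds the 855-day cap, so +855 days → 13 March 2033.

2033-03-13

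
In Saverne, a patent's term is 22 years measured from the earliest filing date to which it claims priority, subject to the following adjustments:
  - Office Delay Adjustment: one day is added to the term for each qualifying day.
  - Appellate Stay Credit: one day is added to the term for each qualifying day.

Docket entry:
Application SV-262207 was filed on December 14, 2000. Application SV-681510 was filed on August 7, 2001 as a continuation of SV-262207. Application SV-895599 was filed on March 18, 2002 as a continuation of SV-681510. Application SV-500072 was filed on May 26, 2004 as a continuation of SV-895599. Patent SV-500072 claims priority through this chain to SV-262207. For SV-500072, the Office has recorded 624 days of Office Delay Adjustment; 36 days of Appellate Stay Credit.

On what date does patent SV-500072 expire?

October 4, 2024

Earliest priority filing: 14 December 2000.
Base term: 14 December 2000 + 22 years → 14 December 2022.
Office Delay Adjustment: +624 days → 29 August 2024.
Appellate Stay Credit: +36 days → 4 October 2024.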